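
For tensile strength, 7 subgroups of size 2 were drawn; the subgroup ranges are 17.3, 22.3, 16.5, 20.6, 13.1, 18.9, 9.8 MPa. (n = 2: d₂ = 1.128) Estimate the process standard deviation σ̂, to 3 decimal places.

15.008

R̄ = (17.3 + 22.3 + 16.5 + 20.6 + 13.1 + 18.9 + 9.8) / 7 = 16.9286
σ̂ = R̄ / d₂ = 16.9286 / 1.128 = 15.0076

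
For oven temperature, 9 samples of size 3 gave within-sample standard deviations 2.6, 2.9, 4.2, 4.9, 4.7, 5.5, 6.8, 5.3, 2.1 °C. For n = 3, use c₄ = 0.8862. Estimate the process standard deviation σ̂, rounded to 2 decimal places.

4.89

s̄ = (2.6 + 2.9 + 4.2 + 4.9 + 4.7 + 5.5 + 6.8 + 5.3 + 2.1) / 9 = 4.3333
σ̂ = s̄ / c₄ = 4.3333 / 0.8862 = 4.8898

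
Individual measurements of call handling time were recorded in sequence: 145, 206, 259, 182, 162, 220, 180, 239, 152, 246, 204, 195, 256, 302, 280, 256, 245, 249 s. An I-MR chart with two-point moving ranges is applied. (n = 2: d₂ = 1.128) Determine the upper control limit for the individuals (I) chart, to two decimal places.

341.15

X̄ = (145 + 206 + 259 + 182 + 162 + 220 + 180 + 239 + 152 + 246 + 204 + 195 + 256 + 302 + 280 + 256 + 245 + 249) / 18 = 221.0000
Moving ranges: 61, 53, 77, 20, 58, 40, 59, 87, 94, 42, 9, 61, 46, 22, 24, 11, 4; M̄R̄ = 768.0000 / 17 = 45.1765
UCL = X̄ + 3·M̄R̄/d₂ = 221.0000 + 3 × 45.1765 / 1.128 = 341.1502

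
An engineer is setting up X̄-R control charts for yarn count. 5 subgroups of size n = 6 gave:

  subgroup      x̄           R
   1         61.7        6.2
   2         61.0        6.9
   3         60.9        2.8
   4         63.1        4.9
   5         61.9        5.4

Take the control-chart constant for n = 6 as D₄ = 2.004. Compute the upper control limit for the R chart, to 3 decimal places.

R̄ = (6.2 + 6.9 + 2.8 + 4.9 + 5.4) / 5 = 26.2000 / 5 = 5.2400
UCL_R = D₄·R̄ = 2.004 × 5.2400 = 10.5010

10.501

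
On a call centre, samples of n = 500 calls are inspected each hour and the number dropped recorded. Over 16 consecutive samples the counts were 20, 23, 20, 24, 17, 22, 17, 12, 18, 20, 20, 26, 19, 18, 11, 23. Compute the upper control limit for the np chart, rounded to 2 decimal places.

32.32

p̄ = Σdᵢ / (k·n) = 310 / (16 × 500) = 0.03875
UCL = np̄ + 3·√(np̄(1−p̄)) = 19.3750 + 3 × √(19.3750×0.96125) = 19.3750 + 3 × 4.3156 = 32.3217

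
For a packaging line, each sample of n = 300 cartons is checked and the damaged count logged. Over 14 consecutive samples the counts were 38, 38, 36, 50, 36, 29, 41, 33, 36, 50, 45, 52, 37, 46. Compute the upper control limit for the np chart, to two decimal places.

p̄ = Σdᵢ / (k·n) = 567 / (14 × 300) = 0.13500
UCL = np̄ + 3·√(np̄(1−p̄)) = 40.5000 + 3 × √(40.5000×0.86500) = 40.5000 + 3 × 5.9188 = 58.2565

58.26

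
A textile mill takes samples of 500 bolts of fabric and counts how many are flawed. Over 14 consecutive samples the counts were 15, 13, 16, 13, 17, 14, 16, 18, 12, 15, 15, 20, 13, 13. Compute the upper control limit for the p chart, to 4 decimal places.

p̄ = Σdᵢ / (k·n) = 210 / (14 × 500) = 0.03000
UCL = p̄ + 3·√(p̄(1−p̄)/n) = 0.03000 + 3 × √(0.03000×0.97000/500) = 0.03000 + 3 × 0.00763 = 0.05289

0.0529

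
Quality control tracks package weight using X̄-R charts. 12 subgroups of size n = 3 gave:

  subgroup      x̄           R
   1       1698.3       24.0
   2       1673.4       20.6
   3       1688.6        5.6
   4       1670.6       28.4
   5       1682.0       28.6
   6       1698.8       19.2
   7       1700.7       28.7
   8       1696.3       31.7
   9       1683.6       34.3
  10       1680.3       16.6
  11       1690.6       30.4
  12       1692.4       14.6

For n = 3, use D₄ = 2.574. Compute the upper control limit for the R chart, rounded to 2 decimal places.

60.64

R̄ = (24.0 + 20.6 + 5.6 + 28.4 + 28.6 + 19.2 + 28.7 + 31.7 + 34.3 + 16.6 + 30.4 + 14.6) / 12 = 282.7000 / 12 = 23.5583
UCL_R = D₄·R̄ = 2.574 × 23.5583 = 60.6391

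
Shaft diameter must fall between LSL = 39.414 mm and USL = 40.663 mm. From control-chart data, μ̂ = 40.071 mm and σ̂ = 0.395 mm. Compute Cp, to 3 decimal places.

0.527

Cp = (USL − LSL) / (6σ̂) = (40.663 − 39.414) / (6 × 0.395) = 1.2490 / 2.3700 = 0.5270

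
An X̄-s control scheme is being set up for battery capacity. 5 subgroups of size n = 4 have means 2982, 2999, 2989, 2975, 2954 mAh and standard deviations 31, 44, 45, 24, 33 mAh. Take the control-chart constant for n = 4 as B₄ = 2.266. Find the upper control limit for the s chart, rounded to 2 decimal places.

s̄ = (31 + 44 + 45 + 24 + 33) / 5 = 35.4000
UCL_s = B₄·s̄ = 2.266 × 35.4000 = 80.2164

80.22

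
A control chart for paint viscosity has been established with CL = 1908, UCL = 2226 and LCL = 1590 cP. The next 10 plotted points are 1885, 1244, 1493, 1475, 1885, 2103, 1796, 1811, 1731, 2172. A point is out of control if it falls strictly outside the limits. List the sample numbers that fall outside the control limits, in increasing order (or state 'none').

Compare each point to [1590, 2226]: sample 2 = 1244 < LCL; sample 3 = 1493 < LCL; sample 4 = 1475 < LCL.

2, 3, 4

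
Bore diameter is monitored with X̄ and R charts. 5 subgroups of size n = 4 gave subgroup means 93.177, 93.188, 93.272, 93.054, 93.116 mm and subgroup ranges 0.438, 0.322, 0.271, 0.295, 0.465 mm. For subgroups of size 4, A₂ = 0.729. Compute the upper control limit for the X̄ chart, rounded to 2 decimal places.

93.42

X̄̄ = (93.177 + 93.188 + 93.272 + 93.054 + 93.116) / 5 = 465.8070 / 5 = 93.1614
R̄ = (0.438 + 0.322 + 0.271 + 0.295 + 0.465) / 5 = 1.7910 / 5 = 0.3582
UCL = X̄̄ + A₂·R̄ = 93.1614 + 0.729 × 0.3582 = 93.4225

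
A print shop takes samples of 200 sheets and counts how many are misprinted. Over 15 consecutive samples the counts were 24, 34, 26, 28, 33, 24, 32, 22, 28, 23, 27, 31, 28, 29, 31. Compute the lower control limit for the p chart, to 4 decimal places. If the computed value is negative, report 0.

0.0664

p̄ = Σdᵢ / (k·n) = 420 / (15 × 200) = 0.14000
LCL = p̄ − 3·√(p̄(1−p̄)/n) = 0.14000 − 3 × 0.02454 = 0.06639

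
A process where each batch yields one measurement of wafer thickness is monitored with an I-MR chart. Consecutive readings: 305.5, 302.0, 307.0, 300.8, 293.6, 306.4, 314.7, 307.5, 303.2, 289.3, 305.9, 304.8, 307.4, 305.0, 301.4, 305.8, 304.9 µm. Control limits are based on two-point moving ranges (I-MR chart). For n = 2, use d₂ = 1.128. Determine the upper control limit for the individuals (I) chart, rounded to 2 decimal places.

320.46

X̄ = (305.5 + 302.0 + 307.0 + 300.8 + 293.6 + 306.4 + 314.7 + 307.5 + 303.2 + 289.3 + 305.9 + 304.8 + 307.4 + 305.0 + 301.4 + 305.8 + 304.9) / 17 = 303.8353
Moving ranges: 3.5, 5.0, 6.2, 7.2, 12.8, 8.3, 7.2, 4.3, 13.9, 16.6, 1.1, 2.6, 2.4, 3.6, 4.4, 0.9; M̄R̄ = 100.0000 / 16 = 6.2500
UCL = X̄ + 3·M̄R̄/d₂ = 303.8353 + 3 × 6.2500 / 1.128 = 320.4576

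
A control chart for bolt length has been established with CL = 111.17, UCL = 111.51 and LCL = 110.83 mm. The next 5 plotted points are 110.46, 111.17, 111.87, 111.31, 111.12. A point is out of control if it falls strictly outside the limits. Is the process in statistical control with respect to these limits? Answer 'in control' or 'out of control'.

out of control

Compare each point to [110.83, 111.51]: sample 1 = 110.46 < LCL; sample 3 = 111.87 > UCL.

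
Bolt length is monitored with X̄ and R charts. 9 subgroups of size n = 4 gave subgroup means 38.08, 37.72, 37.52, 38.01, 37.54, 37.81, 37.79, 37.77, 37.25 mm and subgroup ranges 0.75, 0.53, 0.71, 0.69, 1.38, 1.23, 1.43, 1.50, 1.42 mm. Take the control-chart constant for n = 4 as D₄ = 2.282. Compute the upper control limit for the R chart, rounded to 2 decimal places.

2.44

R̄ = (0.75 + 0.53 + 0.71 + 0.69 + 1.38 + 1.23 + 1.43 + 1.50 + 1.42) / 9 = 9.6400 / 9 = 1.0711
UCL_R = D₄·R̄ = 2.282 × 1.0711 = 2.4443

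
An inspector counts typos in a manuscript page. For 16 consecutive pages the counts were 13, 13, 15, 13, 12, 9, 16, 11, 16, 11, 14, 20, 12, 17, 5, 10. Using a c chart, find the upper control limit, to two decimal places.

c̄ = (13 + 13 + 15 + 13 + 12 + 9 + 16 + 11 + 16 + 11 + 14 + 20 + 12 + 17 + 5 + 10) / 16 = 207 / 16 = 12.9375
UCL = c̄ + 3√c̄ = 12.9375 + 3 × √12.9375 = 12.9375 + 3 × 3.5969 = 23.7281

23.73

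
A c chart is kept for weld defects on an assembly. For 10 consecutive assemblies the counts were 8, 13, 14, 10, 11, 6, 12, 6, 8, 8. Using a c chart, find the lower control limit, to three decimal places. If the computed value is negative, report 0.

0.305

c̄ = (8 + 13 + 14 + 10 + 11 + 6 + 12 + 6 + 8 + 8) / 10 = 96 / 10 = 9.6000
LCL = c̄ − 3√c̄ = 9.6000 − 3 × 3.0984 = 0.3048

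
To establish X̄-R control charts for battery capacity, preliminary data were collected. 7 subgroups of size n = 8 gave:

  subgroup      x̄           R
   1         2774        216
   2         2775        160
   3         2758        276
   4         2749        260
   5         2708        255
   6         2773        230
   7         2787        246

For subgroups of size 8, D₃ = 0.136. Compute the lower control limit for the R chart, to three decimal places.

R̄ = (216 + 160 + 276 + 260 + 255 + 230 + 246) / 7 = 1643.0000 / 7 = 234.7143
LCL_R = D₃·R̄ = 0.136 × 234.7143 = 31.9211

31.921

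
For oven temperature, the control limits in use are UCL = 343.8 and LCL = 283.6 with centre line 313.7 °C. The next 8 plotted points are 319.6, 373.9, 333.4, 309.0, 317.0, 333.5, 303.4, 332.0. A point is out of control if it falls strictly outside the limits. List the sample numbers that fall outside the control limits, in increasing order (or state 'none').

Compare each point to [283.6, 343.8]: sample 2 = 373.9 > UCL.

2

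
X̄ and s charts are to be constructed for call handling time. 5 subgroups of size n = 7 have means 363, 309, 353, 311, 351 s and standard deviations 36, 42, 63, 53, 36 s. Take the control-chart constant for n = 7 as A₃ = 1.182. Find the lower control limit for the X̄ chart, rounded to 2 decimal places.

X̄̄ = (363 + 309 + 353 + 311 + 351) / 5 = 337.4000
s̄ = (36 + 42 + 63 + 53 + 36) / 5 = 46.0000
LCL = X̄̄ − A₃·s̄ = 337.4000 − 1.182 × 46.0000 = 283.0280

283.03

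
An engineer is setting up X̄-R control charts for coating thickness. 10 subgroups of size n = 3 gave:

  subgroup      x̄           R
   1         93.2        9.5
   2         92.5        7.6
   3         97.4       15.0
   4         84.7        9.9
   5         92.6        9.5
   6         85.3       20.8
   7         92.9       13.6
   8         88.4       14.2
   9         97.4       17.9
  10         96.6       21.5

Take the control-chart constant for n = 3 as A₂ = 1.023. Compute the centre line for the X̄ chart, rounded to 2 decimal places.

X̄̄ = (93.2 + 92.5 + 97.4 + 84.7 + 92.6 + 85.3 + 92.9 + 88.4 + 97.4 + 96.6) / 10 = 921.0000 / 10 = 92.1000
CL = X̄̄ = 92.1000

92.10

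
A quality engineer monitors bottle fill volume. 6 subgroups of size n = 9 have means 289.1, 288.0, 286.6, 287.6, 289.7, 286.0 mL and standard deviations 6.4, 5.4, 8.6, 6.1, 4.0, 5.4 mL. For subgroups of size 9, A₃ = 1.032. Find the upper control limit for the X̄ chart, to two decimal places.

X̄̄ = (289.1 + 288.0 + 286.6 + 287.6 + 289.7 + 286.0) / 6 = 287.8333
s̄ = (6.4 + 5.4 + 8.6 + 6.1 + 4.0 + 5.4) / 6 = 5.9833
UCL = X̄̄ + A₃·s̄ = 287.8333 + 1.032 × 5.9833 = 294.0081

294.01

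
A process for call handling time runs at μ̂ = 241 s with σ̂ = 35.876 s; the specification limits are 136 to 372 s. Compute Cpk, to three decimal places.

Cpu = (USL − μ̂) / (3σ̂) = (372 − 241) / (3 × 35.876) = 1.2172; Cpl = (μ̂ − LSL) / (3σ̂) = (241 − 136) / (3 × 35.876) = 0.9756; Cpk = min(Cpu, Cpl) = 0.9756

0.976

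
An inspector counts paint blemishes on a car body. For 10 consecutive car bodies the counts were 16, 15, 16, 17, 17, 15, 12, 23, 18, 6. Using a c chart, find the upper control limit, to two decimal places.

c̄ = (16 + 15 + 16 + 17 + 17 + 15 + 12 + 23 + 18 + 6) / 10 = 155 / 10 = 15.5000
UCL = c̄ + 3√c̄ = 15.5000 + 3 × √15.5000 = 15.5000 + 3 × 3.9370 = 27.3110

27.31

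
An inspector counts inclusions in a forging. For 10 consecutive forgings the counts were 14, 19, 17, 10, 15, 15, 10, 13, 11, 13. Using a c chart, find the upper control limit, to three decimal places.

c̄ = (14 + 19 + 17 + 10 + 15 + 15 + 10 + 13 + 11 + 13) / 10 = 137 / 10 = 13.7000
UCL = c̄ + 3√c̄ = 13.7000 + 3 × √13.7000 = 13.7000 + 3 × 3.7014 = 24.8041

24.804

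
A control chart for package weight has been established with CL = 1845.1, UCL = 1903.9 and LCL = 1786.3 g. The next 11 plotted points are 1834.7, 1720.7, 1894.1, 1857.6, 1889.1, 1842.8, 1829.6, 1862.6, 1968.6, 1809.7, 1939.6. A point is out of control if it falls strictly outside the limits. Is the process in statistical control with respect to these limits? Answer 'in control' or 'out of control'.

Compare each point to [1786.3, 1903.9]: sample 2 = 1720.7 < LCL; sample 9 = 1968.6 > UCL; sample 11 = 1939.6 > UCL.

out of control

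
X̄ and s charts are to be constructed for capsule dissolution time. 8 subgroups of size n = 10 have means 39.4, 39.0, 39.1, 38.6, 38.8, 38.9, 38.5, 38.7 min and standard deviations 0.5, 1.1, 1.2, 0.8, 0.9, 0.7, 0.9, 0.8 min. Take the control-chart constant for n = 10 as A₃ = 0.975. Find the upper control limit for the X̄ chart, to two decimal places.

X̄̄ = (39.4 + 39.0 + 39.1 + 38.6 + 38.8 + 38.9 + 38.5 + 38.7) / 8 = 38.8750
s̄ = (0.5 + 1.1 + 1.2 + 0.8 + 0.9 + 0.7 + 0.9 + 0.8) / 8 = 0.8625
UCL = X̄̄ + A₃·s̄ = 38.8750 + 0.975 × 0.8625 = 39.7159

39.72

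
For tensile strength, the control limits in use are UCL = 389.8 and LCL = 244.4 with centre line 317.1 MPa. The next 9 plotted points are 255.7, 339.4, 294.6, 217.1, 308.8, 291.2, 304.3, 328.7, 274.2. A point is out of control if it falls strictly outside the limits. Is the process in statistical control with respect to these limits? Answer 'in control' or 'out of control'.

Compare each point to [244.4, 389.8]: sample 4 = 217.1 < LCL.

out of control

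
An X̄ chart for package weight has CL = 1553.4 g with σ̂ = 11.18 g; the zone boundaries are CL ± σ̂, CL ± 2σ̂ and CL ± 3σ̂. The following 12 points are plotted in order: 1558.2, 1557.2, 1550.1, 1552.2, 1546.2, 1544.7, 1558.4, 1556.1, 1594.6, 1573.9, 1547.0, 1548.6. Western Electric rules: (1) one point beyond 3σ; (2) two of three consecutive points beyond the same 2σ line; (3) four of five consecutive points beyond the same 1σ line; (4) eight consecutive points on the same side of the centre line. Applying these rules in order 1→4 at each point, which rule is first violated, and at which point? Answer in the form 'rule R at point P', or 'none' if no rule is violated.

rule 1 at point 9

Zone of each point (C = within 1σ̂, B = 1σ̂–2σ̂, A = 2σ̂–3σ̂, * = beyond 3σ̂; sign = side of CL): 1:+C, 2:+C, 3:-C, 4:-C, 5:-C, 6:-C, 7:+C, 8:+C, 9:+*, 10:+B, 11:-C, 12:-C
Rule 1 (one point beyond the 3σ limits) is satisfied at point 9.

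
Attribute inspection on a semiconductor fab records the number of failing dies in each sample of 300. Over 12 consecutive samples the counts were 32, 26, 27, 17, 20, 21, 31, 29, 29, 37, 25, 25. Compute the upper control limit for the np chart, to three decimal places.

p̄ = Σdᵢ / (k·n) = 319 / (12 × 300) = 0.08861
UCL = np̄ + 3·√(np̄(1−p̄)) = 26.5833 + 3 × √(26.5833×0.91139) = 26.5833 + 3 × 4.9222 = 41.3498

41.350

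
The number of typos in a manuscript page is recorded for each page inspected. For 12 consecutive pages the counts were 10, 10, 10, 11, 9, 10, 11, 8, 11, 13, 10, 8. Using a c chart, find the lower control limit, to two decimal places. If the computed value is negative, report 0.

c̄ = (10 + 10 + 10 + 11 + 9 + 10 + 11 + 8 + 11 + 13 + 10 + 8) / 12 = 121 / 12 = 10.0833
LCL = c̄ − 3√c̄ = 10.0833 − 3 × 3.1754 = 0.5571

0.56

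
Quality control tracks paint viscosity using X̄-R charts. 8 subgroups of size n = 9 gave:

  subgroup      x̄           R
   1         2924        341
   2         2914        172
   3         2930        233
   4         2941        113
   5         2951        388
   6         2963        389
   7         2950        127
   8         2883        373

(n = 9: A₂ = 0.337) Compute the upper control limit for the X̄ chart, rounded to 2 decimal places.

3021.98

X̄̄ = (2924 + 2914 + 2930 + 2941 + 2951 + 2963 + 2950 + 2883) / 8 = 23456.0000 / 8 = 2932.0000
R̄ = (341 + 172 + 233 + 113 + 388 + 389 + 127 + 373) / 8 = 2136.0000 / 8 = 267.0000
UCL = X̄̄ + A₂·R̄ = 2932.0000 + 0.337 × 267.0000 = 3021.9790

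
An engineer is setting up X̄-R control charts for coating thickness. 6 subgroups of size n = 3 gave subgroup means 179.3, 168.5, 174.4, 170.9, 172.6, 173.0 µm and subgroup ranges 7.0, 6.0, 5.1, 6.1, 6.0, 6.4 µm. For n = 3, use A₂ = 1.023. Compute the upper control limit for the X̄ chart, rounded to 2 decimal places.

179.36

X̄̄ = (179.3 + 168.5 + 174.4 + 170.9 + 172.6 + 173.0) / 6 = 1038.7000 / 6 = 173.1167
R̄ = (7.0 + 6.0 + 5.1 + 6.1 + 6.0 + 6.4) / 6 = 36.6000 / 6 = 6.1000
UCL = X̄̄ + A₂·R̄ = 173.1167 + 1.023 × 6.1000 = 179.3570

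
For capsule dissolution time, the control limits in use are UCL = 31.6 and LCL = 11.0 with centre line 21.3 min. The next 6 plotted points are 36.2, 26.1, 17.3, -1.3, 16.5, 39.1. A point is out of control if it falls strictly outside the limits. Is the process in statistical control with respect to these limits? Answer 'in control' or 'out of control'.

Compare each point to [11.0, 31.6]: sample 1 = 36.2 > UCL; sample 4 = -1.3 < LCL; sample 6 = 39.1 > UCL.

out of control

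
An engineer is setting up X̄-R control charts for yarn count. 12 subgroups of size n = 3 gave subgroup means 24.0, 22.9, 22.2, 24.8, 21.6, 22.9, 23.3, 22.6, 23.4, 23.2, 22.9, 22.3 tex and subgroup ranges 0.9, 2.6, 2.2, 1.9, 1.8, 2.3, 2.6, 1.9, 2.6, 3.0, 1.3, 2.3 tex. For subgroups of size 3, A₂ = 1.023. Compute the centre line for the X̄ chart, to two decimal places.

23.01

X̄̄ = (24.0 + 22.9 + 22.2 + 24.8 + 21.6 + 22.9 + 23.3 + 22.6 + 23.4 + 23.2 + 22.9 + 22.3) / 12 = 276.1000 / 12 = 23.0083
CL = X̄̄ = 23.0083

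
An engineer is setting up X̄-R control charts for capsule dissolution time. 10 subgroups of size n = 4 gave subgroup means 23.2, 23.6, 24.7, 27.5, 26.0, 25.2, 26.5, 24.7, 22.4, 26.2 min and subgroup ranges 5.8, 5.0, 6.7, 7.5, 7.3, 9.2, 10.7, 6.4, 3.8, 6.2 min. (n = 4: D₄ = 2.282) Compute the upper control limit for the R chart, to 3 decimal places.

R̄ = (5.8 + 5.0 + 6.7 + 7.5 + 7.3 + 9.2 + 10.7 + 6.4 + 3.8 + 6.2) / 10 = 68.6000 / 10 = 6.8600
UCL_R = D₄·R̄ = 2.282 × 6.8600 = 15.6545

15.655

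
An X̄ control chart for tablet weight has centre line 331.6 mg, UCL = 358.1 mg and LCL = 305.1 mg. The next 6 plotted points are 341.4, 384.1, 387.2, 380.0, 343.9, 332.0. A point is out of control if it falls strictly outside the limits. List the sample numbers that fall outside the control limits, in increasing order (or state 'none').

Compare each point to [305.1, 358.1]: sample 2 = 384.1 > UCL; sample 3 = 387.2 > UCL; sample 4 = 380.0 > UCL.

2, 3, 4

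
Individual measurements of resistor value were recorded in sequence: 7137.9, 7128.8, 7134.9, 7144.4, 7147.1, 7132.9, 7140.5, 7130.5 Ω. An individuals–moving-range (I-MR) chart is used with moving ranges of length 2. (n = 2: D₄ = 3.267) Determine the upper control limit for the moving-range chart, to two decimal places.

27.63

Moving ranges: 9.1, 6.1, 9.5, 2.7, 14.2, 7.6, 10.0; M̄R̄ = 59.2000 / 7 = 8.4571
UCL_MR = D₄·M̄R̄ = 3.267 × 8.4571 = 27.6295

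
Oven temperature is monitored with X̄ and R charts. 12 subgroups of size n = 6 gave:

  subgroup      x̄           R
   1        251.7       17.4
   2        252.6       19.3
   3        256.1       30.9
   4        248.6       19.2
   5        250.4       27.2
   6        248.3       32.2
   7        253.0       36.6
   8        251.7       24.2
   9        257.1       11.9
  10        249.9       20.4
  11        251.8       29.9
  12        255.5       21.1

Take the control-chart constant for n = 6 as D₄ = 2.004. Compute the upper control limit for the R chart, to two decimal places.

48.48

R̄ = (17.4 + 19.3 + 30.9 + 19.2 + 27.2 + 32.2 + 36.6 + 24.2 + 11.9 + 20.4 + 29.9 + 21.1) / 12 = 290.3000 / 12 = 24.1917
UCL_R = D₄·R̄ = 2.004 × 24.1917 = 48.4801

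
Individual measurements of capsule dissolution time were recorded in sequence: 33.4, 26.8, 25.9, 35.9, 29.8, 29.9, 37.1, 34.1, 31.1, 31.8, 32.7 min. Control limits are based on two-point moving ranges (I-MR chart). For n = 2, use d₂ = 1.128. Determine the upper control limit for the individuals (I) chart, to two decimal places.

X̄ = (33.4 + 26.8 + 25.9 + 35.9 + 29.8 + 29.9 + 37.1 + 34.1 + 31.1 + 31.8 + 32.7) / 11 = 31.6818
Moving ranges: 6.6, 0.9, 10.0, 6.1, 0.1, 7.2, 3.0, 3.0, 0.7, 0.9; M̄R̄ = 38.5000 / 10 = 3.8500
UCL = X̄ + 3·M̄R̄/d₂ = 31.6818 + 3 × 3.8500 / 1.128 = 41.9212

41.92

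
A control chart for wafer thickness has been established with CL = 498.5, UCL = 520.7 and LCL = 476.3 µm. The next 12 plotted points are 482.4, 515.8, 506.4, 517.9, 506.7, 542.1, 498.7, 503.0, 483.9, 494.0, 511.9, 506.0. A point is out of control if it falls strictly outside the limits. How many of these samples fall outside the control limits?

Compare each point to [476.3, 520.7]: sample 6 = 542.1 > UCL.

1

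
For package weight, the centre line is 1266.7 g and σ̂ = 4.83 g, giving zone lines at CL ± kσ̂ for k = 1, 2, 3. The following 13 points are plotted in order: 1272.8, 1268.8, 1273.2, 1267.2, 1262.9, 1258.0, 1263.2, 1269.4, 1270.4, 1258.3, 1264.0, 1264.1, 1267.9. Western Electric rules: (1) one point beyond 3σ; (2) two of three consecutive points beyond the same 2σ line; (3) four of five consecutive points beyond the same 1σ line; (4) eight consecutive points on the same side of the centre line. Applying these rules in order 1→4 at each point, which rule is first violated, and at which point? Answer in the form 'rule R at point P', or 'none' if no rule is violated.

none

Zone of each point (C = within 1σ̂, B = 1σ̂–2σ̂, A = 2σ̂–3σ̂, * = beyond 3σ̂; sign = side of CL): 1:+B, 2:+C, 3:+B, 4:+C, 5:-C, 6:-B, 7:-C, 8:+C, 9:+C, 10:-B, 11:-C, 12:-C, 13:+C
No rule fires across all 13 points.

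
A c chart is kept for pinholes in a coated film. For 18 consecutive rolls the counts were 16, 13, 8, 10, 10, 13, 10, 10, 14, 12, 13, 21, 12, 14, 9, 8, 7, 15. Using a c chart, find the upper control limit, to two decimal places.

c̄ = (16 + 13 + 8 + 10 + 10 + 13 + 10 + 10 + 14 + 12 + 13 + 21 + 12 + 14 + 9 + 8 + 7 + 15) / 18 = 215 / 18 = 11.9444
UCL = c̄ + 3√c̄ = 11.9444 + 3 × √11.9444 = 11.9444 + 3 × 3.4561 = 22.3127

22.31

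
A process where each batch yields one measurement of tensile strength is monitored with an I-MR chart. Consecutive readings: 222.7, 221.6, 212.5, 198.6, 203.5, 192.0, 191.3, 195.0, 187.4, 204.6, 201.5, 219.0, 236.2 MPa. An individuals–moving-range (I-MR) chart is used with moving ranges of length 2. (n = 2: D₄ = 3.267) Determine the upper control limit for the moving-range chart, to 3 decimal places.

Moving ranges: 1.1, 9.1, 13.9, 4.9, 11.5, 0.7, 3.7, 7.6, 17.2, 3.1, 17.5, 17.2; M̄R̄ = 107.5000 / 12 = 8.9583
UCL_MR = D₄·M̄R̄ = 3.267 × 8.9583 = 29.2669

29.267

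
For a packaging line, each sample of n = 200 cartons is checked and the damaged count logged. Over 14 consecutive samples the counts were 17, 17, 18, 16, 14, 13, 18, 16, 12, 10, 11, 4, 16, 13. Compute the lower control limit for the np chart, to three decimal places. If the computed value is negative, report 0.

p̄ = Σdᵢ / (k·n) = 195 / (14 × 200) = 0.06964
LCL = np̄ − 3·√(np̄(1−p̄)) = 13.9286 − 3 × 3.5998 = 3.1292

3.129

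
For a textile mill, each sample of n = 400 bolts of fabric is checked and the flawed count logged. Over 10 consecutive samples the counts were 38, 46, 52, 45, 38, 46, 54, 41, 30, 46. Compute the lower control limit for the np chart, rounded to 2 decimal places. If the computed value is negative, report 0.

p̄ = Σdᵢ / (k·n) = 436 / (10 × 400) = 0.10900
LCL = np̄ − 3·√(np̄(1−p̄)) = 43.6000 − 3 × 6.2328 = 24.9016

24.90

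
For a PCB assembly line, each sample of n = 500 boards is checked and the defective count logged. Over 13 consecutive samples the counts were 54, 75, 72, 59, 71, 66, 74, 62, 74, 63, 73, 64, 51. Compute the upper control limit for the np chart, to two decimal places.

88.71

p̄ = Σdᵢ / (k·n) = 858 / (13 × 500) = 0.13200
UCL = np̄ + 3·√(np̄(1−p̄)) = 66.0000 + 3 × √(66.0000×0.86800) = 66.0000 + 3 × 7.5689 = 88.7067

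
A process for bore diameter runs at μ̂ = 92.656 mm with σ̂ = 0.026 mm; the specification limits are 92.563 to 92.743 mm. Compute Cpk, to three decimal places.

1.115

Cpu = (USL − μ̂) / (3σ̂) = (92.743 − 92.656) / (3 × 0.026) = 1.1154; Cpl = (μ̂ − LSL) / (3σ̂) = (92.656 − 92.563) / (3 × 0.026) = 1.1923; Cpk = min(Cpu, Cpl) = 1.1154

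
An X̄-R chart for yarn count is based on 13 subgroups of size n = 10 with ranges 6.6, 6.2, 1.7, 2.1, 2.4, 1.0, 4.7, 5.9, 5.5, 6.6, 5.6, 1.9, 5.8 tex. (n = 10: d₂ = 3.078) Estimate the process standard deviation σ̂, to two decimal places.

1.40

R̄ = (6.6 + 6.2 + 1.7 + 2.1 + 2.4 + 1.0 + 4.7 + 5.9 + 5.5 + 6.6 + 5.6 + 1.9 + 5.8) / 13 = 4.3077
σ̂ = R̄ / d₂ = 4.3077 / 3.078 = 1.3995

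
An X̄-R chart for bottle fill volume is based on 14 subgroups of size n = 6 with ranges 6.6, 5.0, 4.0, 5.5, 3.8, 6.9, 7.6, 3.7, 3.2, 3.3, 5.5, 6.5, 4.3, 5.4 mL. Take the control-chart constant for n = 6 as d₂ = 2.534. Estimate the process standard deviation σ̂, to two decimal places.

R̄ = (6.6 + 5.0 + 4.0 + 5.5 + 3.8 + 6.9 + 7.6 + 3.7 + 3.2 + 3.3 + 5.5 + 6.5 + 4.3 + 5.4) / 14 = 5.0929
σ̂ = R̄ / d₂ = 5.0929 / 2.534 = 2.0098

2.01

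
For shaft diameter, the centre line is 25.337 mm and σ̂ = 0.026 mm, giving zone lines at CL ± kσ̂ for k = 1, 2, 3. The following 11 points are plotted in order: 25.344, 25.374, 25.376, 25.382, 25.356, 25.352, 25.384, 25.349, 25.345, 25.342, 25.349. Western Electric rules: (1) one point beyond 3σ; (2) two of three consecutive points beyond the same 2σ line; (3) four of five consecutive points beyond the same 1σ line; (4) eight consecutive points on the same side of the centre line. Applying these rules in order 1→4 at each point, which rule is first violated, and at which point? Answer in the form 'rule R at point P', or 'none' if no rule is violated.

rule 4 at point 8

Zone of each point (C = within 1σ̂, B = 1σ̂–2σ̂, A = 2σ̂–3σ̂, * = beyond 3σ̂; sign = side of CL): 1:+C, 2:+B, 3:+B, 4:+B, 5:+C, 6:+C, 7:+B, 8:+C, 9:+C, 10:+C, 11:+C
Rule 4 (eight consecutive points on the same side of the centre line) is satisfied at point 8.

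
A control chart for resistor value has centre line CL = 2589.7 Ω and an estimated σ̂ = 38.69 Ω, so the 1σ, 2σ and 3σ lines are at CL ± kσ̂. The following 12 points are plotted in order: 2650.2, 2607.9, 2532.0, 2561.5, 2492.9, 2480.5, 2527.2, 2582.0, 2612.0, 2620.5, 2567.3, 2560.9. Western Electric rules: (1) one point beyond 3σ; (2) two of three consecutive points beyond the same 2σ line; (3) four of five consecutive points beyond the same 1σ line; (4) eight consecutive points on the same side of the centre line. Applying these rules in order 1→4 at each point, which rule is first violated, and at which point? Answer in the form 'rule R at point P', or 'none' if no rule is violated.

Zone of each point (C = within 1σ̂, B = 1σ̂–2σ̂, A = 2σ̂–3σ̂, * = beyond 3σ̂; sign = side of CL): 1:+B, 2:+C, 3:-B, 4:-C, 5:-A, 6:-A, 7:-B, 8:-C, 9:+C, 10:+C, 11:-C, 12:-C
Rule 2 (two of three consecutive points beyond the same 2σ limit) is satisfied at point 6.

rule 2 at point 6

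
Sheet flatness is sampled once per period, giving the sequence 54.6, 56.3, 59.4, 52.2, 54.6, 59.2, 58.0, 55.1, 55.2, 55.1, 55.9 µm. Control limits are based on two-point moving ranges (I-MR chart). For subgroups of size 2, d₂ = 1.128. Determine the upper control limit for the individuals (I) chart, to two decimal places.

X̄ = (54.6 + 56.3 + 59.4 + 52.2 + 54.6 + 59.2 + 58.0 + 55.1 + 55.2 + 55.1 + 55.9) / 11 = 55.9636
Moving ranges: 1.7, 3.1, 7.2, 2.4, 4.6, 1.2, 2.9, 0.1, 0.1, 0.8; M̄R̄ = 24.1000 / 10 = 2.4100
UCL = X̄ + 3·M̄R̄/d₂ = 55.9636 + 3 × 2.4100 / 1.128 = 62.3732

62.37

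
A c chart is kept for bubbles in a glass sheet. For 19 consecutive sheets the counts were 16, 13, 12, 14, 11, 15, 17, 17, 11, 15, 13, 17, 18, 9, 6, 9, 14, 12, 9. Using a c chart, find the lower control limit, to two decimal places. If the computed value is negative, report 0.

2.21

c̄ = (16 + 13 + 12 + 14 + 11 + 15 + 17 + 17 + 11 + 15 + 13 + 17 + 18 + 9 + 6 + 9 + 14 + 12 + 9) / 19 = 248 / 19 = 13.0526
LCL = c̄ − 3√c̄ = 13.0526 − 3 × 3.6128 = 2.2141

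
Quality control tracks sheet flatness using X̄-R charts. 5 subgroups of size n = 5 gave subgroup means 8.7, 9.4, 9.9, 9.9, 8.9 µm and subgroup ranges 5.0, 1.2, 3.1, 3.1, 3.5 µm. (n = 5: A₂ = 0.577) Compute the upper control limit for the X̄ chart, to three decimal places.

X̄̄ = (8.7 + 9.4 + 9.9 + 9.9 + 8.9) / 5 = 46.8000 / 5 = 9.3600
R̄ = (5.0 + 1.2 + 3.1 + 3.1 + 3.5) / 5 = 15.9000 / 5 = 3.1800
UCL = X̄̄ + A₂·R̄ = 9.3600 + 0.577 × 3.1800 = 11.1949

11.195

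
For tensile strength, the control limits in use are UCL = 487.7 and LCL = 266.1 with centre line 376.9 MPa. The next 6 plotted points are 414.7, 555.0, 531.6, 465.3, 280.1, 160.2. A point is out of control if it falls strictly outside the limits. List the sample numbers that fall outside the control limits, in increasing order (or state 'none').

Compare each point to [266.1, 487.7]: sample 2 = 555.0 > UCL; sample 3 = 531.6 > UCL; sample 6 = 160.2 < LCL.

2, 3, 6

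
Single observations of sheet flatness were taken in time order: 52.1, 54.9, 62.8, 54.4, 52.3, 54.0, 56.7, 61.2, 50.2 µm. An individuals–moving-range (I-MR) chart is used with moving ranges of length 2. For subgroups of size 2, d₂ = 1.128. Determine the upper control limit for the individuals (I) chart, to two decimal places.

X̄ = (52.1 + 54.9 + 62.8 + 54.4 + 52.3 + 54.0 + 56.7 + 61.2 + 50.2) / 9 = 55.4000
Moving ranges: 2.8, 7.9, 8.4, 2.1, 1.7, 2.7, 4.5, 11.0; M̄R̄ = 41.1000 / 8 = 5.1375
UCL = X̄ + 3·M̄R̄/d₂ = 55.4000 + 3 × 5.1375 / 1.128 = 69.0636

69.06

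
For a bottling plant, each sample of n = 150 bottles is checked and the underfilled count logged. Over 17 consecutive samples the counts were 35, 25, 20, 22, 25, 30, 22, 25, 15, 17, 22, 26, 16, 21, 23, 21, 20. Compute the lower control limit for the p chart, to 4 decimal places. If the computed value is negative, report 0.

0.0633

p̄ = Σdᵢ / (k·n) = 385 / (17 × 150) = 0.15098
LCL = p̄ − 3·√(p̄(1−p̄)/n) = 0.15098 − 3 × 0.02923 = 0.06328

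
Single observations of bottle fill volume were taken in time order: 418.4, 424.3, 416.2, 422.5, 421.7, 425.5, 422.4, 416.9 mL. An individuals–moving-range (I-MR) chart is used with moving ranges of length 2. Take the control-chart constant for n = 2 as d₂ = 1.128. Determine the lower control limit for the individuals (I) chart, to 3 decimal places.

X̄ = (418.4 + 424.3 + 416.2 + 422.5 + 421.7 + 425.5 + 422.4 + 416.9) / 8 = 420.9875
Moving ranges: 5.9, 8.1, 6.3, 0.8, 3.8, 3.1, 5.5; M̄R̄ = 33.5000 / 7 = 4.7857
LCL = X̄ − 3·M̄R̄/d₂ = 420.9875 − 3 × 4.7857 / 1.128 = 408.2595

408.260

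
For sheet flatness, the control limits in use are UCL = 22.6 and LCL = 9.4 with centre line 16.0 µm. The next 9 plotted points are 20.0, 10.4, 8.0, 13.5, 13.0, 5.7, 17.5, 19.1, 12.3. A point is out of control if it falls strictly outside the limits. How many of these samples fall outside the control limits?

Compare each point to [9.4, 22.6]: sample 3 = 8.0 < LCL; sample 6 = 5.7 < LCL.

2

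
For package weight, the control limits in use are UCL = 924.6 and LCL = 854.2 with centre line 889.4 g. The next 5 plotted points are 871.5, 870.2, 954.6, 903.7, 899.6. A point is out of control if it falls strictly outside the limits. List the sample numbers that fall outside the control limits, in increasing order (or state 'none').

Compare each point to [854.2, 924.6]: sample 3 = 954.6 > UCL.

3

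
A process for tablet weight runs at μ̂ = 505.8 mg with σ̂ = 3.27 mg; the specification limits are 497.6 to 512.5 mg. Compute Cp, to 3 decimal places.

Cp = (USL − LSL) / (6σ̂) = (512.5 − 497.6) / (6 × 3.27) = 14.9000 / 19.6200 = 0.7594

0.759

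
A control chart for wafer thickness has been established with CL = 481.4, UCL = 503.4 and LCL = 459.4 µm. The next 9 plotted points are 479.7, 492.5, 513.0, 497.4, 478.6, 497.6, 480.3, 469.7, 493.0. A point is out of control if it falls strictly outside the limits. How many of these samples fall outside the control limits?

Compare each point to [459.4, 503.4]: sample 3 = 513.0 > UCL.

1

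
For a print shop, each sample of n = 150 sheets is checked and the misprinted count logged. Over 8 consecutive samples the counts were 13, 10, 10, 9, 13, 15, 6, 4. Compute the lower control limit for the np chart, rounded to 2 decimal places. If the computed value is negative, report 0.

p̄ = Σdᵢ / (k·n) = 80 / (8 × 150) = 0.06667
LCL = np̄ − 3·√(np̄(1−p̄)) = 10.0000 − 3 × 3.0551 = 0.8348

0.83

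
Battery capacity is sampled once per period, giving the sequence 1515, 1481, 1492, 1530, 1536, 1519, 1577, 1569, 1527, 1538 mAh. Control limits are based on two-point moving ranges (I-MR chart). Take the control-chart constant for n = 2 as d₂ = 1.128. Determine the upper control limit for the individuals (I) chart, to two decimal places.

1594.89

X̄ = (1515 + 1481 + 1492 + 1530 + 1536 + 1519 + 1577 + 1569 + 1527 + 1538) / 10 = 1528.4000
Moving ranges: 34, 11, 38, 6, 17, 58, 8, 42, 11; M̄R̄ = 225.0000 / 9 = 25.0000
UCL = X̄ + 3·M̄R̄/d₂ = 1528.4000 + 3 × 25.0000 / 1.128 = 1594.8894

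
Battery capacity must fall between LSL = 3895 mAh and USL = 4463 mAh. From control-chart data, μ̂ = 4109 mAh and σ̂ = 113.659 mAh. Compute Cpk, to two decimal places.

Cpu = (USL − μ̂) / (3σ̂) = (4463 − 4109) / (3 × 113.659) = 1.0382; Cpl = (μ̂ − LSL) / (3σ̂) = (4109 − 3895) / (3 × 113.659) = 0.6276; Cpk = min(Cpu, Cpl) = 0.6276

0.63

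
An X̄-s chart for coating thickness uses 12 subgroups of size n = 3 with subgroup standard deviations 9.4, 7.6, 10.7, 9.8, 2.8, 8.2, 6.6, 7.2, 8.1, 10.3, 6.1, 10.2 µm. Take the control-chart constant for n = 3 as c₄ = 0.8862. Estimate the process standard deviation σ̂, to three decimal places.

s̄ = (9.4 + 7.6 + 10.7 + 9.8 + 2.8 + 8.2 + 6.6 + 7.2 + 8.1 + 10.3 + 6.1 + 10.2) / 12 = 8.0833
σ̂ = s̄ / c₄ = 8.0833 / 0.8862 = 9.1213

9.121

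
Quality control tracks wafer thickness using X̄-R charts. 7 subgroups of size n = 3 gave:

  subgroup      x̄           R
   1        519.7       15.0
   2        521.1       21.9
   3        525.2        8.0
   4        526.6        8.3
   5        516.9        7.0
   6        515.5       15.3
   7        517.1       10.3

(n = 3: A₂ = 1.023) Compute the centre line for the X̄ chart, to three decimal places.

X̄̄ = (519.7 + 521.1 + 525.2 + 526.6 + 516.9 + 515.5 + 517.1) / 7 = 3642.1000 / 7 = 520.3000
CL = X̄̄ = 520.3000

520.300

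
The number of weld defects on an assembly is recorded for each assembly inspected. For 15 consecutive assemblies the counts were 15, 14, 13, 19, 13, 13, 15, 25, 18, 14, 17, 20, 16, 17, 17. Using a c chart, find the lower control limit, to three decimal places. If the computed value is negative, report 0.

4.251

c̄ = (15 + 14 + 13 + 19 + 13 + 13 + 15 + 25 + 18 + 14 + 17 + 20 + 16 + 17 + 17) / 15 = 246 / 15 = 16.4000
LCL = c̄ − 3√c̄ = 16.4000 − 3 × 4.0497 = 4.2509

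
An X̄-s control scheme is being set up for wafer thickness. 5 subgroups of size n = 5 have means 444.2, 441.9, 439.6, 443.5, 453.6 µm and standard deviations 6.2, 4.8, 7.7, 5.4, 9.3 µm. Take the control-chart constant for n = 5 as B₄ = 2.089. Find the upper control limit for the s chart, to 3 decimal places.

13.955

s̄ = (6.2 + 4.8 + 7.7 + 5.4 + 9.3) / 5 = 6.6800
UCL_s = B₄·s̄ = 2.089 × 6.6800 = 13.9545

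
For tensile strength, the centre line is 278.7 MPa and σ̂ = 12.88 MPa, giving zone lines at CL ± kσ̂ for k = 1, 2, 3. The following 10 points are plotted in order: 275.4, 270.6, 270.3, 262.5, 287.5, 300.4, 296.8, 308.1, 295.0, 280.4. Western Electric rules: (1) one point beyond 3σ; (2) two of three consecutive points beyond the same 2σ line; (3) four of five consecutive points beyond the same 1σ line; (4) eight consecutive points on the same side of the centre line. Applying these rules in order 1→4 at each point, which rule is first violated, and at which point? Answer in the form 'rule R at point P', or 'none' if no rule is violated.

rule 3 at point 9

Zone of each point (C = within 1σ̂, B = 1σ̂–2σ̂, A = 2σ̂–3σ̂, * = beyond 3σ̂; sign = side of CL): 1:-C, 2:-C, 3:-C, 4:-B, 5:+C, 6:+B, 7:+B, 8:+A, 9:+B, 10:+C
Rule 3 (four of five consecutive points beyond the same 1σ limit) is satisfied at point 9.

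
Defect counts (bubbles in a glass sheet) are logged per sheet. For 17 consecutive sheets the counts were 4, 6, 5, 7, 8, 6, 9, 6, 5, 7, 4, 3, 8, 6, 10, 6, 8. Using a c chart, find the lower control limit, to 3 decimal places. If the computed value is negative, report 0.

0.000

c̄ = (4 + 6 + 5 + 7 + 8 + 6 + 9 + 6 + 5 + 7 + 4 + 3 + 8 + 6 + 10 + 6 + 8) / 17 = 108 / 17 = 6.3529
LCL = c̄ − 3√c̄ = 6.3529 − 3 × 2.5205 = -1.2086 → 0 (cannot be negative)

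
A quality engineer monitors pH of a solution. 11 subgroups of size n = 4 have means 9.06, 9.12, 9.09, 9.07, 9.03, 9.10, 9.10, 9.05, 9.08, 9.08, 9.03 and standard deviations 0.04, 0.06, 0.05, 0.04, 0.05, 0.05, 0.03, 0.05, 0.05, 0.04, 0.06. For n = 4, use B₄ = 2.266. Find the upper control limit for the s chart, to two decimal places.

0.11

s̄ = (0.04 + 0.06 + 0.05 + 0.04 + 0.05 + 0.05 + 0.03 + 0.05 + 0.05 + 0.04 + 0.06) / 11 = 0.0473
UCL_s = B₄·s̄ = 2.266 × 0.0473 = 0.1071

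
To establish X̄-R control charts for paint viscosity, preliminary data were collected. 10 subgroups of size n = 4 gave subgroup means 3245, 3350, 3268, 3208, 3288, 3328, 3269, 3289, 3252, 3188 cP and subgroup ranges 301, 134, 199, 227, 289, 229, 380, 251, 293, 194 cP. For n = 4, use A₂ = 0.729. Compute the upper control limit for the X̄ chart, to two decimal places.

X̄̄ = (3245 + 3350 + 3268 + 3208 + 3288 + 3328 + 3269 + 3289 + 3252 + 3188) / 10 = 32685.0000 / 10 = 3268.5000
R̄ = (301 + 134 + 199 + 227 + 289 + 229 + 380 + 251 + 293 + 194) / 10 = 2497.0000 / 10 = 249.7000
UCL = X̄̄ + A₂·R̄ = 3268.5000 + 0.729 × 249.7000 = 3450.5313

3450.53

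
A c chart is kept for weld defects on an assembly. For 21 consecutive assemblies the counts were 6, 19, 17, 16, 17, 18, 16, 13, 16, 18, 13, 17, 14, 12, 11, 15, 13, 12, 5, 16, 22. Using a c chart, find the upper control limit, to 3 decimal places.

c̄ = (6 + 19 + 17 + 16 + 17 + 18 + 16 + 13 + 16 + 18 + 13 + 17 + 14 + 12 + 11 + 15 + 13 + 12 + 5 + 16 + 22) / 21 = 306 / 21 = 14.5714
UCL = c̄ + 3√c̄ = 14.5714 + 3 × √14.5714 = 14.5714 + 3 × 3.8173 = 26.0232

26.023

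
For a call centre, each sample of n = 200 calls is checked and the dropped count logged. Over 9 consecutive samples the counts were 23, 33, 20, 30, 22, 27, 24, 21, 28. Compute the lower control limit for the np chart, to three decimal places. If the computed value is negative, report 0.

p̄ = Σdᵢ / (k·n) = 228 / (9 × 200) = 0.12667
LCL = np̄ − 3·√(np̄(1−p̄)) = 25.3333 − 3 × 4.7037 = 11.2223

11.222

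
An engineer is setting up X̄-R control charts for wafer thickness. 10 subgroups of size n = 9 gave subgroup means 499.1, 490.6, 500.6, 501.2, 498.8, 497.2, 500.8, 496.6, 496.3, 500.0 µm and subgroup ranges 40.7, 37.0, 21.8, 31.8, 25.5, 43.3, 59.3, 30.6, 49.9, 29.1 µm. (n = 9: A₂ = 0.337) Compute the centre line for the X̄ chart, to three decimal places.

498.120

X̄̄ = (499.1 + 490.6 + 500.6 + 501.2 + 498.8 + 497.2 + 500.8 + 496.6 + 496.3 + 500.0) / 10 = 4981.2000 / 10 = 498.1200
CL = X̄̄ = 498.1200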